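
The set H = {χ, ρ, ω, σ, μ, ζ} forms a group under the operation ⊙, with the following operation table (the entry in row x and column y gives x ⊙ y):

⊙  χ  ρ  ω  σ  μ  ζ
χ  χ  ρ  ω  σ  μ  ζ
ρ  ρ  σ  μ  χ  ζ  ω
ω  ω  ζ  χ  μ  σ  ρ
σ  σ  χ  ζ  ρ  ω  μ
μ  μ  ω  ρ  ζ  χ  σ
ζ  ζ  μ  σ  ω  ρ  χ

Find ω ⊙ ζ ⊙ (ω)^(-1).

The identity is χ. In row ω, the entry χ sits in column ω, so ω^(-1) = ω.
ω ⊙ ζ = ρ
ρ ⊙ ω = μ

μ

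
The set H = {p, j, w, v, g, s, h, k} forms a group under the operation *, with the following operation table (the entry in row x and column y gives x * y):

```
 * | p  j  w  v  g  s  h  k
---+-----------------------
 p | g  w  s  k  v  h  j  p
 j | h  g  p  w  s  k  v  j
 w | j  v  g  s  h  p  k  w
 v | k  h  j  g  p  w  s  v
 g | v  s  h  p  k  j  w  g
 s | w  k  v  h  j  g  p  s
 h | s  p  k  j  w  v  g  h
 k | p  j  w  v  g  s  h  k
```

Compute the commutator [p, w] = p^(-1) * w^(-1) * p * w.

g

Identity is k; from the table p^(-1) = v and w^(-1) = h.
v * h = s
s * p = w
w * w = g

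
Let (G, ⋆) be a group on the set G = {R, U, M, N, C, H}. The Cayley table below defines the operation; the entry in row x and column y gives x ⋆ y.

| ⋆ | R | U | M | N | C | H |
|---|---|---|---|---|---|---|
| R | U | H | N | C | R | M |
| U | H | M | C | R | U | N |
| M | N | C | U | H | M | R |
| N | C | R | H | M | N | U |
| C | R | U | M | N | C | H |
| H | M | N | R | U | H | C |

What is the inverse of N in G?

First locate the identity: row C matches the header, so C is the identity.
Scan row N for C: N ⋆ R = C. Hence N^(-1) = R.
(Structurally, G here is isomorphic to the cyclic group Z_6.)

R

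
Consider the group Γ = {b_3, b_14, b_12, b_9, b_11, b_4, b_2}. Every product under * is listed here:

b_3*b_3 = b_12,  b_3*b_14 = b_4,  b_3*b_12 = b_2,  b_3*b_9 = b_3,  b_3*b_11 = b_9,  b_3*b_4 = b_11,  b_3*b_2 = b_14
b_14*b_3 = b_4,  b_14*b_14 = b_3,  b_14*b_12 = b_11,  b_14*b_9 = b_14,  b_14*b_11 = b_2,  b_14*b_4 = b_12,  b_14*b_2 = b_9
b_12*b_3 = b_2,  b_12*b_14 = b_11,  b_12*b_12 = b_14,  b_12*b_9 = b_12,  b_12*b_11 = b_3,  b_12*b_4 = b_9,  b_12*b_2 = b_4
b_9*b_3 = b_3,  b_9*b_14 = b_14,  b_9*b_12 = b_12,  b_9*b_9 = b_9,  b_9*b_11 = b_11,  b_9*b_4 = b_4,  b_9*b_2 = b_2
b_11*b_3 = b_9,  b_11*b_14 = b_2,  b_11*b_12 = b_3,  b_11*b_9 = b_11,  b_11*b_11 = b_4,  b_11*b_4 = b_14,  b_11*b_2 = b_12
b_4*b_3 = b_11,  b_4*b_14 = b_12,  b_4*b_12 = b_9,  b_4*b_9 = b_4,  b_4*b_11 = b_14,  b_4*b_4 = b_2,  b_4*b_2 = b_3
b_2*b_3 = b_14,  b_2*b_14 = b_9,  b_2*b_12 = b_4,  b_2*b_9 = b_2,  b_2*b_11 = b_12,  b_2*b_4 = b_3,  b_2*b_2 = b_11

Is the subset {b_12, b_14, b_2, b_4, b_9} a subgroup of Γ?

No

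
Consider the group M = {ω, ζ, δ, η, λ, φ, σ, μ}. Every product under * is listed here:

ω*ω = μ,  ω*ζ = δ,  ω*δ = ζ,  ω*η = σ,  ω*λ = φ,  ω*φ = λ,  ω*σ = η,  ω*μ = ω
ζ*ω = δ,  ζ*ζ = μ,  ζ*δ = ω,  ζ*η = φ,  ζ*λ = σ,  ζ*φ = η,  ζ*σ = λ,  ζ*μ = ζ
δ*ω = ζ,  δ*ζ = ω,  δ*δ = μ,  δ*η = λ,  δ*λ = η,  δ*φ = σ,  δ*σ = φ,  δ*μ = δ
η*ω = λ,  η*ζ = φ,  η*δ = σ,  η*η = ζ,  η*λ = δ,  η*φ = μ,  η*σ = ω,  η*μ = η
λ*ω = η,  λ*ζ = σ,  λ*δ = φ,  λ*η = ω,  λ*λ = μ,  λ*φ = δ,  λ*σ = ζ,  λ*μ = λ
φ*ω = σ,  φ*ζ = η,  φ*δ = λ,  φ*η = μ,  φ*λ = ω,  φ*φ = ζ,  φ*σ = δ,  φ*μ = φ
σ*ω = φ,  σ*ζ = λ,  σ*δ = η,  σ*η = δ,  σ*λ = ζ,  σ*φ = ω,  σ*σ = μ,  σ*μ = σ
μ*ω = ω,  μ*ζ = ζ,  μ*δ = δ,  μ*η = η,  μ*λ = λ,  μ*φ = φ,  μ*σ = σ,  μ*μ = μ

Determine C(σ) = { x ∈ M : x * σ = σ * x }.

{ζ, λ, μ, σ}

Compare row σ with column σ entry by entry.
λ * σ = ζ = σ * λ, so λ commutes with σ.
δ * σ = φ but σ * δ = η, so δ does not.
Collecting the elements that commute with σ: C(σ) = {ζ, λ, μ, σ}.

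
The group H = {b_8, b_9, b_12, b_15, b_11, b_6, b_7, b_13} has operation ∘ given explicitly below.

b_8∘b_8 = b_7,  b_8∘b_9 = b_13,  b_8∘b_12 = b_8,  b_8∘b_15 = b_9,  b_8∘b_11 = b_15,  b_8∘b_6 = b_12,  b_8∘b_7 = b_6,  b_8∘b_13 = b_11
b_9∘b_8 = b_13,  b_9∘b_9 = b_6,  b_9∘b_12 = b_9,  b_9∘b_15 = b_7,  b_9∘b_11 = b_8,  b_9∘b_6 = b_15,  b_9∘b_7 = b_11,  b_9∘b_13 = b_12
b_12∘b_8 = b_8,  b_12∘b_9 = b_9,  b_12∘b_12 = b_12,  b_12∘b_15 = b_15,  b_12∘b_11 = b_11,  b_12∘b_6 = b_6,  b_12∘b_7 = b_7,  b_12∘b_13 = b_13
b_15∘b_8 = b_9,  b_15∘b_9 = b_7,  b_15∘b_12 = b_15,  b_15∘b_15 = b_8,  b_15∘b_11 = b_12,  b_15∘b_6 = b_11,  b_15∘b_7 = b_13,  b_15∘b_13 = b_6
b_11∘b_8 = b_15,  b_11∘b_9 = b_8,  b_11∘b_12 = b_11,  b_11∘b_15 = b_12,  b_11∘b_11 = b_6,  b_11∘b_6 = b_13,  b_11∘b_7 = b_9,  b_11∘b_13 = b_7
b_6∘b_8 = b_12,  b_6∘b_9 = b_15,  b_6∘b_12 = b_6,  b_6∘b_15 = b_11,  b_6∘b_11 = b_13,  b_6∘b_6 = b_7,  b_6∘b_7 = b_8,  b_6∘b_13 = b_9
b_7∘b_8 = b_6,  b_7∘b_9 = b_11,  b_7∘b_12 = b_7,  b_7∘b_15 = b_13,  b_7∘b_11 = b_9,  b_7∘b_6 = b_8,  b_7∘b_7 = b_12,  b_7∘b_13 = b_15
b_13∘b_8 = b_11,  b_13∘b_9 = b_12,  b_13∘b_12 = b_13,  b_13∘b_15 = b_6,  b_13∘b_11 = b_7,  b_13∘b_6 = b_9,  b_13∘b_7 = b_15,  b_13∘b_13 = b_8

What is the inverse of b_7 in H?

First locate the identity: row b_12 matches the header, so b_12 is the identity.
Scan row b_7 for b_12: b_7 ∘ b_7 = b_12. Hence b_7^(-1) = b_7.

b_7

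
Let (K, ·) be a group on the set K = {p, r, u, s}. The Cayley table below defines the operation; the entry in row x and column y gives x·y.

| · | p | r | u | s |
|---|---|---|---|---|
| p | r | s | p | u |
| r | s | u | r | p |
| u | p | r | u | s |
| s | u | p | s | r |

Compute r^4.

u

r^1 = r
r^2 = r·r = u
r^3 = u·r = r
r^4 = r·r = u
(Structurally, K here is isomorphic to the cyclic group Z_4.)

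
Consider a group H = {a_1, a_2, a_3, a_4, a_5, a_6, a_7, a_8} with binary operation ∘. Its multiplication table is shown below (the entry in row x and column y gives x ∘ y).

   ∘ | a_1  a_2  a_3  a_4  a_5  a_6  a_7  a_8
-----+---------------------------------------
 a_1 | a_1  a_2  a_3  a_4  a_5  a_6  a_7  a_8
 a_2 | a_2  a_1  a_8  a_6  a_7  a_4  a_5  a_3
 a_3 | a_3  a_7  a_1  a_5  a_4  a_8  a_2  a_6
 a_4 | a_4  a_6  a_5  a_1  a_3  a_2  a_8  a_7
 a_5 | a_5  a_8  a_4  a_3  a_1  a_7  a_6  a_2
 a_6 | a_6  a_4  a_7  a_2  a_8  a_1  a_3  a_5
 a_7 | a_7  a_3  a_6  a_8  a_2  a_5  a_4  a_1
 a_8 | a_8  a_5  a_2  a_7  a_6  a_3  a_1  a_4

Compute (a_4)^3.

a_4

a_4^1 = a_4
a_4^2 = a_4 ∘ a_4 = a_1
a_4^3 = a_1 ∘ a_4 = a_4
(Structurally, H here is isomorphic to the dihedral group D_4.)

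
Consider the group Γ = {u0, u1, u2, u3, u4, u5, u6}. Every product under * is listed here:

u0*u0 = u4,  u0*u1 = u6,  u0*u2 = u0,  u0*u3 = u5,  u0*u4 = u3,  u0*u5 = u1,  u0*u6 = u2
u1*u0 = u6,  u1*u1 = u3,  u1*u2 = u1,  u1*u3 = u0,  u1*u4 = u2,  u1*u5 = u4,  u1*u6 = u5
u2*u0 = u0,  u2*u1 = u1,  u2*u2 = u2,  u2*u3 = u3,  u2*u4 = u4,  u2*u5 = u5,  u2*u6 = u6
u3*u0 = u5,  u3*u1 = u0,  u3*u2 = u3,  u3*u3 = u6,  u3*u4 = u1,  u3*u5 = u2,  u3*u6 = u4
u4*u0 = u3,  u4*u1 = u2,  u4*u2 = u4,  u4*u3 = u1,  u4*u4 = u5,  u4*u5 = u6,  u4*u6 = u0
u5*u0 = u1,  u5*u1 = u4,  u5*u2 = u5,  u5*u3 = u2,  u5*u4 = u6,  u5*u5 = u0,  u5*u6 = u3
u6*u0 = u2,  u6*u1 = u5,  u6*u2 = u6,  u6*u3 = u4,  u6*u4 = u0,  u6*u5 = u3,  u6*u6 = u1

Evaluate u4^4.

u0

u4^1 = u4
u4^2 = u4 * u4 = u5
u4^3 = u5 * u4 = u6
u4^4 = u6 * u4 = u0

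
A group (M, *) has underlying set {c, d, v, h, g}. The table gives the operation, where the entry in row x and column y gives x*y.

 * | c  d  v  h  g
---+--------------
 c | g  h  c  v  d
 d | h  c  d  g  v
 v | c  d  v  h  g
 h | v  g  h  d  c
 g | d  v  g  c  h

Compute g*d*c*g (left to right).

d

g*d = v
v*c = c
c*g = d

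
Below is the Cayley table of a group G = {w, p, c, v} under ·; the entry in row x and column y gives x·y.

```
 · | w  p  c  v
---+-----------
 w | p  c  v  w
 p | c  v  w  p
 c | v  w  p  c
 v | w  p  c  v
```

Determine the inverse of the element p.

First locate the identity: row v matches the header, so v is the identity.
Scan row p for v: p·p = v. Hence p^(-1) = p.
(Structurally, G here is isomorphic to the cyclic group Z_4.)

p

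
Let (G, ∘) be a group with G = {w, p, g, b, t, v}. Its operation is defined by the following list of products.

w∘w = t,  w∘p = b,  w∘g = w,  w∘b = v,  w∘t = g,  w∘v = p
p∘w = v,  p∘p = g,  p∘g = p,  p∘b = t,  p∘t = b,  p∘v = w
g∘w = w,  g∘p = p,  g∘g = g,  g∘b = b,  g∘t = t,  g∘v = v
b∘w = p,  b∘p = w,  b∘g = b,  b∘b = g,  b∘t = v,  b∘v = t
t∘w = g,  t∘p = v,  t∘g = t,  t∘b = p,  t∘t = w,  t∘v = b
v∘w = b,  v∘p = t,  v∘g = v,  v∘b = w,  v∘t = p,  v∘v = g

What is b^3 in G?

b

b^1 = b
b^2 = b ∘ b = g
b^3 = g ∘ b = b
(Structurally, G here is isomorphic to the symmetric group S_3.)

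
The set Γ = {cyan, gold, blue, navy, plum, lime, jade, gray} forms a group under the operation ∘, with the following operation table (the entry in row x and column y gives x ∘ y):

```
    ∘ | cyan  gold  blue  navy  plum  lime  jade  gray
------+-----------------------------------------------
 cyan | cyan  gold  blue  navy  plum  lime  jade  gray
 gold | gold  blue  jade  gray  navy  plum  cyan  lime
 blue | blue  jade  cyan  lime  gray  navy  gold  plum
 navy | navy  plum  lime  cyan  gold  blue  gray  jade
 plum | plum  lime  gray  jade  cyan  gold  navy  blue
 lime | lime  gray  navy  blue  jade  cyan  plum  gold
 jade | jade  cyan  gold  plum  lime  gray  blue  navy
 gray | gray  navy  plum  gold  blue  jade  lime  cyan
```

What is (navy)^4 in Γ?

cyan

navy^1 = navy
navy^2 = navy ∘ navy = cyan
navy^3 = cyan ∘ navy = navy
navy^4 = navy ∘ navy = cyan
(Structurally, Γ here is isomorphic to the dihedral group D_4.)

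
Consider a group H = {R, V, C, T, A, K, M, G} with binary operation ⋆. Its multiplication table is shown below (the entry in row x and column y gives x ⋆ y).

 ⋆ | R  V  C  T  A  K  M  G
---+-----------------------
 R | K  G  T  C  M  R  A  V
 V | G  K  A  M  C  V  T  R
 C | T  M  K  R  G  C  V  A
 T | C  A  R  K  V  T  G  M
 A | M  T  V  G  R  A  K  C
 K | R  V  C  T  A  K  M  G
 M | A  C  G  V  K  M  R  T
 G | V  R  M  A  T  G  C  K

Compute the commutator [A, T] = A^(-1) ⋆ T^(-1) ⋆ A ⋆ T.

R

Identity is K; from the table A^(-1) = M and T^(-1) = T.
M ⋆ T = V
V ⋆ A = C
C ⋆ T = R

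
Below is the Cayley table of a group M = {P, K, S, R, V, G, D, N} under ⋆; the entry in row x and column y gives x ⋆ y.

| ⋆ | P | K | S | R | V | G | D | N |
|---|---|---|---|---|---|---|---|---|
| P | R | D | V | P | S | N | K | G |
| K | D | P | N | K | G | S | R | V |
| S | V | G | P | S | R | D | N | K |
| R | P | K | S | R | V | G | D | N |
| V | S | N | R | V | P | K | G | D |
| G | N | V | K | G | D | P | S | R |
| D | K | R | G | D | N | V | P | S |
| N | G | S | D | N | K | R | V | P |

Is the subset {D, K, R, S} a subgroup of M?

No

S ⋆ S = P, which is not in {D, K, R, S}.
The subset is not closed under ⋆, so it is not a subgroup.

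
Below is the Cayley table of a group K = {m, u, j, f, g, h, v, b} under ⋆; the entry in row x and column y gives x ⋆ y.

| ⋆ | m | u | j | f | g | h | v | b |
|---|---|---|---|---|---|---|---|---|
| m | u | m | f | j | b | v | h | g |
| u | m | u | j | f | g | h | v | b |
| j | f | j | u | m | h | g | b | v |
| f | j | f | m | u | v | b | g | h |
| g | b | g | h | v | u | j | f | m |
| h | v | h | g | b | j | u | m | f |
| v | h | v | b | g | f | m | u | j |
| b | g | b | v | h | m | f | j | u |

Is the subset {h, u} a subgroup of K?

Yes

{h, u} contains the identity u.
Checking products: every product of two elements of {h, u} (read from the table) lies in {h, u}, so the set is closed.
In a finite group, a nonempty closed subset is a subgroup. So {h, u} ≤ K.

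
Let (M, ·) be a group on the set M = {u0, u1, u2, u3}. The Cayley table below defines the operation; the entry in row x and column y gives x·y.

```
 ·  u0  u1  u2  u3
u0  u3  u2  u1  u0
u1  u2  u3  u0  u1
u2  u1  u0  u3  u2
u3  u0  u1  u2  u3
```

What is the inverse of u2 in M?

u2

First locate the identity: row u3 matches the header, so u3 is the identity.
Scan row u2 for u3: u2·u2 = u3. Hence u2^(-1) = u2.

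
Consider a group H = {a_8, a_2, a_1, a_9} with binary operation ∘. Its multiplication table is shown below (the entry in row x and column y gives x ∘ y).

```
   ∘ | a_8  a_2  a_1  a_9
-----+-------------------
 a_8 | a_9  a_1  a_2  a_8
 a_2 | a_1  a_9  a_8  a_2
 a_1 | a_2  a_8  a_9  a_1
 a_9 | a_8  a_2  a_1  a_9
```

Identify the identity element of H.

a_9

The identity e satisfies e ∘ x = x for all x, so its row in the table reproduces the column headers.
Row a_9 reads: a_8, a_2, a_1, a_9 — exactly the header order. So a_9 is the identity.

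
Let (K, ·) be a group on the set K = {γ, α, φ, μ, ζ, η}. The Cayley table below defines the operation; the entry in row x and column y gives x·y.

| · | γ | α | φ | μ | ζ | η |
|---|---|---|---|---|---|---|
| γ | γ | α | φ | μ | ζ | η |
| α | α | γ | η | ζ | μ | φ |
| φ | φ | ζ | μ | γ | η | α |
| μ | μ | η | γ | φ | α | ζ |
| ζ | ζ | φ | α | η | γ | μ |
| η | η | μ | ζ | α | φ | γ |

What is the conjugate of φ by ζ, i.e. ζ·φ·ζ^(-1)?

μ

The identity is γ. In row ζ, the entry γ sits in column ζ, so ζ^(-1) = ζ.
ζ·φ = α
α·ζ = μ
(Structurally, K here is isomorphic to the symmetric group S_3.)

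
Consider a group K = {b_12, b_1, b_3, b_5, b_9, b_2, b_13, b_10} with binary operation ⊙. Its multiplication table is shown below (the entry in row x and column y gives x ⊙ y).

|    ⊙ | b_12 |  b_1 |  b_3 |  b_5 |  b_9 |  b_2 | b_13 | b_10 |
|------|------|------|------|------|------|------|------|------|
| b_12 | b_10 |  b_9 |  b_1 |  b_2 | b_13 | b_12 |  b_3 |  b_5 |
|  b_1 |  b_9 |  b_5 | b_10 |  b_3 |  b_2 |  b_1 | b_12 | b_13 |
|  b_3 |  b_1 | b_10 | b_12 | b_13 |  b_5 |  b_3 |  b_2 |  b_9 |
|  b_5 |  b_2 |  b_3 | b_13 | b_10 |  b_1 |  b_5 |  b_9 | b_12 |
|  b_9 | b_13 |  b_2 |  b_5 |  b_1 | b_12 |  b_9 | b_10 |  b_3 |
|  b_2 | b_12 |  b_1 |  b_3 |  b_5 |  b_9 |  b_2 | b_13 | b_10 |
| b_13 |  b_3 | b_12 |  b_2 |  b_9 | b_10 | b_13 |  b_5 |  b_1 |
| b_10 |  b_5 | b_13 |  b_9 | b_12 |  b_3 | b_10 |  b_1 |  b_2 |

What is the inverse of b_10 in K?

First locate the identity: row b_2 matches the header, so b_2 is the identity.
Scan row b_10 for b_2: b_10 ⊙ b_10 = b_2. Hence b_10^(-1) = b_10.
(Structurally, K here is isomorphic to the cyclic group Z_8.)

b_10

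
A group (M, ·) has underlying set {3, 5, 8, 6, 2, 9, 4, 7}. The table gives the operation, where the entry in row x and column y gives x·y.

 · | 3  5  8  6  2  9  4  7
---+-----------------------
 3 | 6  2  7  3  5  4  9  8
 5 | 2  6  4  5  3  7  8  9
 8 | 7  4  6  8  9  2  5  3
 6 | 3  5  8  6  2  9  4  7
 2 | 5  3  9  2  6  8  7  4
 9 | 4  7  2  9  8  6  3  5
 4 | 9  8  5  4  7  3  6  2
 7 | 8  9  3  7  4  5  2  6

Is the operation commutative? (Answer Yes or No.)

Yes

Check whether the table is symmetric across its main diagonal.
Every entry (row x, col y) equals the entry (row y, col x), so M is abelian.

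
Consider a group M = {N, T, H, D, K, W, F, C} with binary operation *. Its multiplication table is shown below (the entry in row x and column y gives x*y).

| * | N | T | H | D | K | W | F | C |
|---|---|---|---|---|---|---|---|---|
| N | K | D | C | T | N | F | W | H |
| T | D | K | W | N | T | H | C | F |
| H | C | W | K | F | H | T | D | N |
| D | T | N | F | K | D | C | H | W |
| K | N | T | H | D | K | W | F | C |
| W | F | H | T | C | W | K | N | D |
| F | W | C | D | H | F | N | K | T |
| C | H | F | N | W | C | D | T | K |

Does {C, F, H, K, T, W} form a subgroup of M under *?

F*H = D, which is not in {C, F, H, K, T, W}.
The subset is not closed under *, so it is not a subgroup.
(Structurally, M here is isomorphic to the elementary abelian group (Z_2)^3.)

No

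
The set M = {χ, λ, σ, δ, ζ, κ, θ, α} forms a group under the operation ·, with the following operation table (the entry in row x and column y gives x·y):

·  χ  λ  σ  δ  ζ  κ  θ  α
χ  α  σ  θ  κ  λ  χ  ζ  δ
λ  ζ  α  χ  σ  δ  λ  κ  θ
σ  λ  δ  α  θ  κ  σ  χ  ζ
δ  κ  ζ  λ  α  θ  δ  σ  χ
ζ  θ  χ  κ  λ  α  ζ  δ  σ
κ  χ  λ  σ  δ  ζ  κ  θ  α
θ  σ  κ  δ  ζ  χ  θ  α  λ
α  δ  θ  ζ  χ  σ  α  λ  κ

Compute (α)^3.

α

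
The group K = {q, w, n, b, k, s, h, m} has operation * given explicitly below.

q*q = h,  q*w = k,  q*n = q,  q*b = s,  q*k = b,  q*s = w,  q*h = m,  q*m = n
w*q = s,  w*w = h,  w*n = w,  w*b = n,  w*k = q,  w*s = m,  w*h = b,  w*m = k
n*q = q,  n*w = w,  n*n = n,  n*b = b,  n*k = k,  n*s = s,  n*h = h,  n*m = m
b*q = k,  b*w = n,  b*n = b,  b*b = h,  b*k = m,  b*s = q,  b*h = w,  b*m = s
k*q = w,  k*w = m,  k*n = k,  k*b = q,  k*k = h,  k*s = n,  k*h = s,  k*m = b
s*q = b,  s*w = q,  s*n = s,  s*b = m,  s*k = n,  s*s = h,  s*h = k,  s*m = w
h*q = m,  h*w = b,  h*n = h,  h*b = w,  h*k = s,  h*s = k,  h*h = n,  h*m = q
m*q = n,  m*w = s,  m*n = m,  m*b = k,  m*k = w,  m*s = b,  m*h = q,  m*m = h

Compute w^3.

b

w^1 = w
w^2 = w * w = h
w^3 = h * w = b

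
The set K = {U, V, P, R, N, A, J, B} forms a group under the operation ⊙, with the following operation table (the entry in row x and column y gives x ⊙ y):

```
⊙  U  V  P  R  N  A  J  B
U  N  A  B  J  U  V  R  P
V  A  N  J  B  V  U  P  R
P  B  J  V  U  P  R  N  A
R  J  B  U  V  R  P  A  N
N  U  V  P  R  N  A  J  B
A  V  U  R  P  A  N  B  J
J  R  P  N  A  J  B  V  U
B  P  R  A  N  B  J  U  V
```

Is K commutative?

Yes

Check whether the table is symmetric across its main diagonal.
Every entry (row x, col y) equals the entry (row y, col x), so K is abelian.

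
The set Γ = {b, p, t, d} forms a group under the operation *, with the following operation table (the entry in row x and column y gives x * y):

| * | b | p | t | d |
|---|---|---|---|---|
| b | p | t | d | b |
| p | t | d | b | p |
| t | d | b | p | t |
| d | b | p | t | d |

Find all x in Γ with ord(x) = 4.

Identity is d. Compute the order of each non-identity element by repeated multiplication:
  b: b → p → t → d  (order 4)
  p: p → d  (order 2)
  t: t → p → b → d  (order 4)
Elements of order 4: {b, t}.

{b, t}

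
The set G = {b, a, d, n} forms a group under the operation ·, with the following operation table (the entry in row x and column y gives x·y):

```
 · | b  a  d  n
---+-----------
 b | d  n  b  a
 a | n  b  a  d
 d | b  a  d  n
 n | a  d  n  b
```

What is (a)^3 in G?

a^1 = a
a^2 = a·a = b
a^3 = b·a = n

n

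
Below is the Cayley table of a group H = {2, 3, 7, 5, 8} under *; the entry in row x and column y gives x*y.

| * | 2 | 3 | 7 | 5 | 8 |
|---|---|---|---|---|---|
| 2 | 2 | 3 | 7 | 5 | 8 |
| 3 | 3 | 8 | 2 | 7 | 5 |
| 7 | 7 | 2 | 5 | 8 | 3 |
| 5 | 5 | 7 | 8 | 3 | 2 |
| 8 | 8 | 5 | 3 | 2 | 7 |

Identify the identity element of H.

2

The identity e satisfies e*x = x for all x, so its row in the table reproduces the column headers.
Row 2 reads: 2, 3, 7, 5, 8 — exactly the header order. So 2 is the identity.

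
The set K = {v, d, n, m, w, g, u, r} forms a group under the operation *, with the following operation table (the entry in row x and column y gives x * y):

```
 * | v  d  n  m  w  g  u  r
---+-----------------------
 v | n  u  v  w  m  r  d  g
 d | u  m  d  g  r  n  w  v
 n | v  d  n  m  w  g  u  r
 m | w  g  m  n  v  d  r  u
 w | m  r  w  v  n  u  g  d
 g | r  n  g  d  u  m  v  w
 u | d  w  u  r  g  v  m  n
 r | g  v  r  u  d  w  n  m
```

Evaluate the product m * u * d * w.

m

m * u = r
r * d = v
v * w = m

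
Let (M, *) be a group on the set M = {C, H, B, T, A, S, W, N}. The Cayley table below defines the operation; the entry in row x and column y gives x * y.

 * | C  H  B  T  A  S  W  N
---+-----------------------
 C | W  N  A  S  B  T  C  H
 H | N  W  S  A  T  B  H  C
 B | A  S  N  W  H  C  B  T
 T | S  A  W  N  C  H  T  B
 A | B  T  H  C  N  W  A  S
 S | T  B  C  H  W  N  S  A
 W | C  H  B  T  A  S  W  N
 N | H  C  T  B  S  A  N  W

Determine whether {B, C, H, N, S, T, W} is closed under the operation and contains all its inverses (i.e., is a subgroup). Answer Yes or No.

T * H = A, which is not in {B, C, H, N, S, T, W}.
The subset is not closed under *, so it is not a subgroup.
(Structurally, M here is isomorphic to Z_2 x Z_4.)

No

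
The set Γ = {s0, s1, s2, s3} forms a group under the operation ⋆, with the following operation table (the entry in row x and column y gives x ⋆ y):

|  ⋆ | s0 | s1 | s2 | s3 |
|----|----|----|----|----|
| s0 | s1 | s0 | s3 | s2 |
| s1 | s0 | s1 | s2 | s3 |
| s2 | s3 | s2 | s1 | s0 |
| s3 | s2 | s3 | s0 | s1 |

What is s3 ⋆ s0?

Read row s3, column s0: s3 ⋆ s0 = s2.

s2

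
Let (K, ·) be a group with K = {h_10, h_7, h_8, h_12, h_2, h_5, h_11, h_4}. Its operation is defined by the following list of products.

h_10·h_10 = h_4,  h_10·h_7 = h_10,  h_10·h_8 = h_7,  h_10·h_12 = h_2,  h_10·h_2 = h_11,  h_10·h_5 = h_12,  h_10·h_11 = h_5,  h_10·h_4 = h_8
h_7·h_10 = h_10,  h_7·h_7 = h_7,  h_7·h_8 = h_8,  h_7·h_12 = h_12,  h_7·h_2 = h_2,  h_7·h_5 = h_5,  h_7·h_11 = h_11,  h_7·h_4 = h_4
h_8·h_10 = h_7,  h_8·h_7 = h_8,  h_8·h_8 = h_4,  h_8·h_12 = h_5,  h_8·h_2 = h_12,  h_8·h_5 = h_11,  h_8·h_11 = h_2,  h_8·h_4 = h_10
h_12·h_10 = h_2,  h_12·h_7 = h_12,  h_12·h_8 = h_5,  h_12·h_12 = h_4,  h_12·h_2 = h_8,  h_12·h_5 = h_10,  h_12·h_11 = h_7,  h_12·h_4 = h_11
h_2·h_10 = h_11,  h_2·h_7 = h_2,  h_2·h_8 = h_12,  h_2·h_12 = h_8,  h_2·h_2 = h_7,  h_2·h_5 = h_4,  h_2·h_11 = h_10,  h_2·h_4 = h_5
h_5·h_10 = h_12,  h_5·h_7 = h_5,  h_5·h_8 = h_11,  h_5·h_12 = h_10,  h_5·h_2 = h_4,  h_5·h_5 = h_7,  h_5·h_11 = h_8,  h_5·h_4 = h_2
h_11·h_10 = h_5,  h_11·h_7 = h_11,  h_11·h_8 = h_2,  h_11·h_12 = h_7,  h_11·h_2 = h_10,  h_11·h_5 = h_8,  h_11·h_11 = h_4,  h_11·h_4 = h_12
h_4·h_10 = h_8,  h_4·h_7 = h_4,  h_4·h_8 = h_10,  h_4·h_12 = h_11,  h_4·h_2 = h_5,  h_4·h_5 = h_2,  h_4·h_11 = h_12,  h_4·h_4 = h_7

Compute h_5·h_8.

Read row h_5, column h_8: h_5·h_8 = h_11.

h_11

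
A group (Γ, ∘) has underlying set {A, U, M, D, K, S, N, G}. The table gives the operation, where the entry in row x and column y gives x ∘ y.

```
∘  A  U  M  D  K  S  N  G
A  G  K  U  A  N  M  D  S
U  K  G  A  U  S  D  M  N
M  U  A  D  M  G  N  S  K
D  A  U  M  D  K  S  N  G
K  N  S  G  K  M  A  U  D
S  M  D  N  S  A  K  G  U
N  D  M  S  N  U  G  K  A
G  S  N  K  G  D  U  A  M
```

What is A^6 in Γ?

K

A^1 = A
A^2 = A ∘ A = G
A^3 = G ∘ A = S
A^4 = S ∘ A = M
A^5 = M ∘ A = U
A^6 = U ∘ A = K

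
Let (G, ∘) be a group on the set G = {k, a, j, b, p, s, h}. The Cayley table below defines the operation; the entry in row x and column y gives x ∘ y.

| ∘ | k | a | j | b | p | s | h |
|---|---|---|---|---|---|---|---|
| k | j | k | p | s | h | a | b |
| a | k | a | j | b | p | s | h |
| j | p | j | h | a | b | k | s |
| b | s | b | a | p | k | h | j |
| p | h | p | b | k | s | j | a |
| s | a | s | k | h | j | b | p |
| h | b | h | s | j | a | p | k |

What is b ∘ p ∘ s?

a

b ∘ p = k
k ∘ s = a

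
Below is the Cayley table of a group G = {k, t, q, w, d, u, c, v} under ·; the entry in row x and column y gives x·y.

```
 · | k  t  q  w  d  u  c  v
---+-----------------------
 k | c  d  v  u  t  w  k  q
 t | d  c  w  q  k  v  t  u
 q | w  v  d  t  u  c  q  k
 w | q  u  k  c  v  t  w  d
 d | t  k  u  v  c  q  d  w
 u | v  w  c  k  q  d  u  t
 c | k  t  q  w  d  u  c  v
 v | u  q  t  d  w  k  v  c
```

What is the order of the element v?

2

The identity element is c (its row matches the header).
v^1 = v
v^2 = v·v = c
The first power of v equal to the identity is v^2, so ord(v) = 2.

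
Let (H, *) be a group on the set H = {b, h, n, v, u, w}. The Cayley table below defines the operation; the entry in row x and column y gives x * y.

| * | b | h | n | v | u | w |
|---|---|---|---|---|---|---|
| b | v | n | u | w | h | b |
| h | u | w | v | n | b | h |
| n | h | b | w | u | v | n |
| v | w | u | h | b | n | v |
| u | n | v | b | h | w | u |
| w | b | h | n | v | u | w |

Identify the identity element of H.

w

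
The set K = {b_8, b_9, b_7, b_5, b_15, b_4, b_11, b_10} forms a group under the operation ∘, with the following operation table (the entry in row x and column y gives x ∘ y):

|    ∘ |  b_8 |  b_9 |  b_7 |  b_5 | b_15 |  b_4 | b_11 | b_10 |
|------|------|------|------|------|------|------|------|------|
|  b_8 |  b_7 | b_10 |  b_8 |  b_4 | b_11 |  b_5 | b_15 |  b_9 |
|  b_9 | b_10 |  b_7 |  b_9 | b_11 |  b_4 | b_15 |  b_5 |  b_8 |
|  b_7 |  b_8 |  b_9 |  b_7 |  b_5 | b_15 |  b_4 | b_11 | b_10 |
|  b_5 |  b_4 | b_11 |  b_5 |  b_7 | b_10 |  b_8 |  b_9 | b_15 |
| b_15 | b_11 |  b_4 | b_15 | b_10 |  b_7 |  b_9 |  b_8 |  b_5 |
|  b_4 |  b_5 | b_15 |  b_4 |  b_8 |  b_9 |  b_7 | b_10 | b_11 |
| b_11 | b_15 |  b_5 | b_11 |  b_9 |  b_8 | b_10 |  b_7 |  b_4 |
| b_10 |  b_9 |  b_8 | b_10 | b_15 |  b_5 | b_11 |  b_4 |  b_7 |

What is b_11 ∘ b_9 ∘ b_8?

b_11 ∘ b_9 = b_5
b_5 ∘ b_8 = b_4

b_4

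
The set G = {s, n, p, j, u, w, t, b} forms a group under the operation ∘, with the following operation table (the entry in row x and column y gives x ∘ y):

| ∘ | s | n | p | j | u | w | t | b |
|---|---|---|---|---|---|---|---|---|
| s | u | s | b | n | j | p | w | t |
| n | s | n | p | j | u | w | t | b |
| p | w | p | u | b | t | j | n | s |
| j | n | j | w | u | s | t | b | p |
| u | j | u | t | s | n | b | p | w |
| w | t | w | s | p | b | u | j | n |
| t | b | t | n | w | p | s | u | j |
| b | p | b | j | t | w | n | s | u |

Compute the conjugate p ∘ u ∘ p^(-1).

The identity is n. In row p, the entry n sits in column t, so p^(-1) = t.
p ∘ u = t
t ∘ t = u

u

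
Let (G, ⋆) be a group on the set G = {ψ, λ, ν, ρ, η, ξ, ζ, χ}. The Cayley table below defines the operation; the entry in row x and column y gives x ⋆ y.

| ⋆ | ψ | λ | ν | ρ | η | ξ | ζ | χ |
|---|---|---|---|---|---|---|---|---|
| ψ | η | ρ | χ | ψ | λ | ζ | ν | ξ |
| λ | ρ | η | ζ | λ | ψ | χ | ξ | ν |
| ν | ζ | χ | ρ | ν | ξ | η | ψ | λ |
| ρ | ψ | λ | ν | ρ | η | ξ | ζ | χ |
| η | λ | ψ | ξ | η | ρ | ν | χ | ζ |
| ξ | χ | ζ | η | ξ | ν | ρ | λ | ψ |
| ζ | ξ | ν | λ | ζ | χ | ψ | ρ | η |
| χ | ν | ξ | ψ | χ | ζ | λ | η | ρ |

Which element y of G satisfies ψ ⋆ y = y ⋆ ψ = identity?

λ

First locate the identity: row ρ matches the header, so ρ is the identity.
Scan row ψ for ρ: ψ ⋆ λ = ρ. Hence ψ^(-1) = λ.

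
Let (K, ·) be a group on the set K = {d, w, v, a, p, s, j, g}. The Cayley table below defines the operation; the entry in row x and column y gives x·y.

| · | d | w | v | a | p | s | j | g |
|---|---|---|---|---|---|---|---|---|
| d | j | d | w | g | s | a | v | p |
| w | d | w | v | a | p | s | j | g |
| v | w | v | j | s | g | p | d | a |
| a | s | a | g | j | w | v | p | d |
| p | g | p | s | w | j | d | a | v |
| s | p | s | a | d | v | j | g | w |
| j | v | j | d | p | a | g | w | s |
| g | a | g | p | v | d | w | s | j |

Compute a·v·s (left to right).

w

a·v = g
g·s = w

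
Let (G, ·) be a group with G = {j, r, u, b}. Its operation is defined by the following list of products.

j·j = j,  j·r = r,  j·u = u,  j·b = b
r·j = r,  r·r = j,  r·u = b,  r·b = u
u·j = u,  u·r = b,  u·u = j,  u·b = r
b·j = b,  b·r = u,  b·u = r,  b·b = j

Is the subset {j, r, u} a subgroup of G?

No

r·u = b, which is not in {j, r, u}.
The subset is not closed under ·, so it is not a subgroup.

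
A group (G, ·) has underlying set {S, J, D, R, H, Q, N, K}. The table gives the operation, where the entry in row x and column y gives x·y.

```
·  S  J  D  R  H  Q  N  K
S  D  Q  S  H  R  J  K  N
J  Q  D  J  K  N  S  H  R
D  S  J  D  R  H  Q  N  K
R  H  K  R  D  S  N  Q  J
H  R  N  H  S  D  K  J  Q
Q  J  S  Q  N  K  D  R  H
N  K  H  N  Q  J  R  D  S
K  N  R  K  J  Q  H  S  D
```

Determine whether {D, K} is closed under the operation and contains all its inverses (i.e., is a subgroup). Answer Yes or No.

{D, K} contains the identity D.
Checking products: every product of two elements of {D, K} (read from the table) lies in {D, K}, so the set is closed.
In a finite group, a nonempty closed subset is a subgroup. So {D, K} ≤ G.

Yes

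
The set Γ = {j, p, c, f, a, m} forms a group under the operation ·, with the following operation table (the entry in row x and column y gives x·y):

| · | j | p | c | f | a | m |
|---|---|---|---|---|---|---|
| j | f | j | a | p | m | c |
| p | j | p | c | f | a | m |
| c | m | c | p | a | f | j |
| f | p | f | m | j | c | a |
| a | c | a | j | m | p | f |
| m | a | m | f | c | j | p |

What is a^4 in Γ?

a^1 = a
a^2 = a·a = p
a^3 = p·a = a
a^4 = a·a = p

p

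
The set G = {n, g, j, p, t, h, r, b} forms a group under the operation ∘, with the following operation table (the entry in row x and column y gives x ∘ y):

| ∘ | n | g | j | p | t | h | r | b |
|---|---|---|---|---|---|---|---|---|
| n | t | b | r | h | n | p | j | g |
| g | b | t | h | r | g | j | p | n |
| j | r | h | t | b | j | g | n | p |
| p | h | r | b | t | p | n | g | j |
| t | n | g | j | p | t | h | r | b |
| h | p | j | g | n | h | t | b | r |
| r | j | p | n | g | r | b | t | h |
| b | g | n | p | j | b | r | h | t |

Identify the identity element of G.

The identity e satisfies e ∘ x = x for all x, so its row in the table reproduces the column headers.
Row t reads: n, g, j, p, t, h, r, b — exactly the header order. So t is the identity.
(Structurally, G here is isomorphic to the elementary abelian group (Z_2)^3.)

t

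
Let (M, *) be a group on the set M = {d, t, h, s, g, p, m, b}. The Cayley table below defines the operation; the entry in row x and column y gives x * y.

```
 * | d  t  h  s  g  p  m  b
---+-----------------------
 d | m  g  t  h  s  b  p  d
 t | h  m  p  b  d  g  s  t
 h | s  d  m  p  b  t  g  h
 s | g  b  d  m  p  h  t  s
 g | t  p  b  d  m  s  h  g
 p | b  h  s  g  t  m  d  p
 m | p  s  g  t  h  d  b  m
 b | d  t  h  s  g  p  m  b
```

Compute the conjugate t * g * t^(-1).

The identity is b. In row t, the entry b sits in column s, so t^(-1) = s.
t * g = d
d * s = h

h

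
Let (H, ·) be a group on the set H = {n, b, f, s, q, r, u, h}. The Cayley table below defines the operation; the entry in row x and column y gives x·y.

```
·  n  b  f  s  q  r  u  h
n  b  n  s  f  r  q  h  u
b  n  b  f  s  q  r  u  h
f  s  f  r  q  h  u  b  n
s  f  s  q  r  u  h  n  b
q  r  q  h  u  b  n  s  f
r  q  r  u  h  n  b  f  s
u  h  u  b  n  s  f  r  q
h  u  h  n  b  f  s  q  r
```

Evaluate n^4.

n^1 = n
n^2 = n·n = b
n^3 = b·n = n
n^4 = n·n = b

b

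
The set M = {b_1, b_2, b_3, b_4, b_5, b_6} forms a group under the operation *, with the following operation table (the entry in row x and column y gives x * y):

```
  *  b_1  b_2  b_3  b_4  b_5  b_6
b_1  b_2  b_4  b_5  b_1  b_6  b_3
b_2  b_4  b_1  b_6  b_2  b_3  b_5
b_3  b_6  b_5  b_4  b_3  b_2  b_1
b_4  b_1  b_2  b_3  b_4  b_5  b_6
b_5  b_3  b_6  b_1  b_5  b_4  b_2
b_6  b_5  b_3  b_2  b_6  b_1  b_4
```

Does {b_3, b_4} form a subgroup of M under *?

Yes

{b_3, b_4} contains the identity b_4.
Checking products: every product of two elements of {b_3, b_4} (read from the table) lies in {b_3, b_4}, so the set is closed.
In a finite group, a nonempty closed subset is a subgroup. So {b_3, b_4} ≤ M.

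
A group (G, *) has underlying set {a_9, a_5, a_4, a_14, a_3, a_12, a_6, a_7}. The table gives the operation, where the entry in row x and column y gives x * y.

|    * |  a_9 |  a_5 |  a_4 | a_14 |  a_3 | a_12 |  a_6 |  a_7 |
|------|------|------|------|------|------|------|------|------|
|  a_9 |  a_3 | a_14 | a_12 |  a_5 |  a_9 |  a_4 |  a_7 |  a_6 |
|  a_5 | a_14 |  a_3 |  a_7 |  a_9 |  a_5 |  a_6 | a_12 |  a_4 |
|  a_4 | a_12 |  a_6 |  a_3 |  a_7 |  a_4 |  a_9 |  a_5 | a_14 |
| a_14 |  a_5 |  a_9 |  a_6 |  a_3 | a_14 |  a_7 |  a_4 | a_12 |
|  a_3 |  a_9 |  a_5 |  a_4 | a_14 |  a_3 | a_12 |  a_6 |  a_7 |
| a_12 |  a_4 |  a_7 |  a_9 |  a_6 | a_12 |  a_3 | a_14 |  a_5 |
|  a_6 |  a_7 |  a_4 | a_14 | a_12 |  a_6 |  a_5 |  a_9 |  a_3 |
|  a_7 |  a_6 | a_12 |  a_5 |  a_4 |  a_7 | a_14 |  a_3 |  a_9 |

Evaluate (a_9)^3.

a_9

a_9^1 = a_9
a_9^2 = a_9 * a_9 = a_3
a_9^3 = a_3 * a_9 = a_9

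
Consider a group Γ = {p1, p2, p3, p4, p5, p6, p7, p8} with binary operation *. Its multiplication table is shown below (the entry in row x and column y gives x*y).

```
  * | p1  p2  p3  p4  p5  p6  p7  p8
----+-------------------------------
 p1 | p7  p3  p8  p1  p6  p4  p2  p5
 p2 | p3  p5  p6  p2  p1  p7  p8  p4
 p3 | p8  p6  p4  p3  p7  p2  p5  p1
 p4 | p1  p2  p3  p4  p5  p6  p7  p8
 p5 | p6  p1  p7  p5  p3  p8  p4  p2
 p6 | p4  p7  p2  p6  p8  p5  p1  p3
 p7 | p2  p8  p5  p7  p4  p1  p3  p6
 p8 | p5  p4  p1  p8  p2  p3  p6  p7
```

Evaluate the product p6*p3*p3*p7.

p6*p3 = p2
p2*p3 = p6
p6*p7 = p1
(Structurally, Γ here is isomorphic to the cyclic group Z_8.)

p1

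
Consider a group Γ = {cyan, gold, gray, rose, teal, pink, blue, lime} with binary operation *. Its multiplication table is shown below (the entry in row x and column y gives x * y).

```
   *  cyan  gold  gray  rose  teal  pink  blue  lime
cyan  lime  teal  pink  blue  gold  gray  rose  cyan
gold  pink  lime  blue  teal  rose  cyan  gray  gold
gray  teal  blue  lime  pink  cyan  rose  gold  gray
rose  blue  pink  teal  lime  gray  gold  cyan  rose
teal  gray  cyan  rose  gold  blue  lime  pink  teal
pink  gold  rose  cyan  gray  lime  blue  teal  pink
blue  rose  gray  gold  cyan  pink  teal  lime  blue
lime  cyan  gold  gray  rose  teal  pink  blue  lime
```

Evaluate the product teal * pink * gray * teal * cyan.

teal * pink = lime
lime * gray = gray
gray * teal = cyan
cyan * cyan = lime

lime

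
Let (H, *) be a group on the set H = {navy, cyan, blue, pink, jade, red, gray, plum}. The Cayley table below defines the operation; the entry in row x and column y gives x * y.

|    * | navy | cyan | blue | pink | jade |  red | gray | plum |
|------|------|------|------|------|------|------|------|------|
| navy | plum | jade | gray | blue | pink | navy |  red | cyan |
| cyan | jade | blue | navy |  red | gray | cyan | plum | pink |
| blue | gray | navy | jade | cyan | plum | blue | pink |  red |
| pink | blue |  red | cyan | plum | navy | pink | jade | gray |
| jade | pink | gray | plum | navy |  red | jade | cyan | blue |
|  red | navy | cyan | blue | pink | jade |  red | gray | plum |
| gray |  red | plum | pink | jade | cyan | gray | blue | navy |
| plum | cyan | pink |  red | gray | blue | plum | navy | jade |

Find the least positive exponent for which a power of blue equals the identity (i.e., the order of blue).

The identity element is red (its row matches the header).
blue^1 = blue
blue^2 = blue * blue = jade
blue^3 = jade * blue = plum
blue^4 = plum * blue = red
The first power of blue equal to the identity is blue^4, so ord(blue) = 4.
(Structurally, H here is isomorphic to the cyclic group Z_8.)

4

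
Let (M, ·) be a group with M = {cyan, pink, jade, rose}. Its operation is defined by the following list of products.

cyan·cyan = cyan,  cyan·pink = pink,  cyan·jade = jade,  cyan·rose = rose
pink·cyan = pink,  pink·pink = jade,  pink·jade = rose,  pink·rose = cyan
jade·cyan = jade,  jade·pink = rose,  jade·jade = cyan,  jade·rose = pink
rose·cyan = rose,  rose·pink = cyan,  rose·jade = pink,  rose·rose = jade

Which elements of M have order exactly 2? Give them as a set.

{jade}

Identity is cyan. Compute the order of each non-identity element by repeated multiplication:
  pink: pink → jade → rose → cyan  (order 4)
  jade: jade → cyan  (order 2)
  rose: rose → jade → pink → cyan  (order 4)
Elements of order 2: {jade}.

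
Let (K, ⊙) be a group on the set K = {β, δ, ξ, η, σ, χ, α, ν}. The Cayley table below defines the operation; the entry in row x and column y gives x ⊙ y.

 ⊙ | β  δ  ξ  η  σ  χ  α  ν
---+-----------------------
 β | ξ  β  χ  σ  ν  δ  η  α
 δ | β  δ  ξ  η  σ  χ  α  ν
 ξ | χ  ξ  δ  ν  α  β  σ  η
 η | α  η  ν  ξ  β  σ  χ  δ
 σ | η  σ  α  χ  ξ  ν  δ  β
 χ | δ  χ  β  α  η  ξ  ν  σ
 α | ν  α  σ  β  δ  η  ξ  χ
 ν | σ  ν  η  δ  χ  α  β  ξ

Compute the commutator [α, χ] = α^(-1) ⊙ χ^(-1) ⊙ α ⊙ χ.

Identity is δ; from the table α^(-1) = σ and χ^(-1) = β.
σ ⊙ β = η
η ⊙ α = χ
χ ⊙ χ = ξ

ξ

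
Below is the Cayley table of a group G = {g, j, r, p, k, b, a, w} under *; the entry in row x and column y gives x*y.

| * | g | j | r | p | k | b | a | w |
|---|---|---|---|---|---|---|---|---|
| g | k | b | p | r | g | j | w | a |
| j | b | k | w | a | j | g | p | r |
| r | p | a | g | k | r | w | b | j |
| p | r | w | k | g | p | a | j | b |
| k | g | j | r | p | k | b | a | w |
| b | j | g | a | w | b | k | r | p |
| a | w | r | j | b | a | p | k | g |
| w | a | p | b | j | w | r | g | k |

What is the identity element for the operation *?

k

The identity e satisfies e*x = x for all x, so its row in the table reproduces the column headers.
Row k reads: g, j, r, p, k, b, a, w — exactly the header order. So k is the identity.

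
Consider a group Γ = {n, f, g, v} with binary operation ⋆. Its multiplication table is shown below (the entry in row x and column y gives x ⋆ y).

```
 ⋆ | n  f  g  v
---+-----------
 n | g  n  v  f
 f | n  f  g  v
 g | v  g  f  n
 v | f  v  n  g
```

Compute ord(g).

The identity element is f (its row matches the header).
g^1 = g
g^2 = g ⋆ g = f
The first power of g equal to the identity is g^2, so ord(g) = 2.

2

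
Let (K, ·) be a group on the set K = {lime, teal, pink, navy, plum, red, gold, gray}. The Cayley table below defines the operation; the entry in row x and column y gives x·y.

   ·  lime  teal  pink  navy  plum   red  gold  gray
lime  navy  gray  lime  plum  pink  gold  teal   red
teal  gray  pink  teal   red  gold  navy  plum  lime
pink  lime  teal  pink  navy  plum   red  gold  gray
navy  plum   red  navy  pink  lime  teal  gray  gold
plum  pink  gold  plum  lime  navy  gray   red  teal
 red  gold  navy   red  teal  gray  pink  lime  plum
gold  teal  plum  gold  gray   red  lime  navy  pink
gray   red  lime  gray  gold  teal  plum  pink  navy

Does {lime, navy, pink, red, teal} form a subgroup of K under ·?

No

navy·lime = plum, which is not in {lime, navy, pink, red, teal}.
The subset is not closed under ·, so it is not a subgroup.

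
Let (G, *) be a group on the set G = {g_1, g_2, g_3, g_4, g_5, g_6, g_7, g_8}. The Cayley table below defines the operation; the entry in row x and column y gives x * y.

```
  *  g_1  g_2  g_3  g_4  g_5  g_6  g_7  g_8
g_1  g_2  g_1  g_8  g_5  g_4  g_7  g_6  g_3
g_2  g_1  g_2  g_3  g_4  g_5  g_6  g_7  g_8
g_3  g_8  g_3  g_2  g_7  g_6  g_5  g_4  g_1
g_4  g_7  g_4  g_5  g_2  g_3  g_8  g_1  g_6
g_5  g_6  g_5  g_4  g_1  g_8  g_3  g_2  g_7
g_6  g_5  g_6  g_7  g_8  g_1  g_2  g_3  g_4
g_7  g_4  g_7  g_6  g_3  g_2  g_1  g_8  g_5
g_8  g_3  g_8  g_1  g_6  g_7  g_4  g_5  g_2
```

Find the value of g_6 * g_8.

Read row g_6, column g_8: g_6 * g_8 = g_4.

g_4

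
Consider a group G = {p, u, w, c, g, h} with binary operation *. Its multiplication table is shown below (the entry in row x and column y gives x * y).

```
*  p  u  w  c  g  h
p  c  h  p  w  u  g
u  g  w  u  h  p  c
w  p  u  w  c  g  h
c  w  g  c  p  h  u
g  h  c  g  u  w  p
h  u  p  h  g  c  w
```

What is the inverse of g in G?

First locate the identity: row w matches the header, so w is the identity.
Scan row g for w: g * g = w. Hence g^(-1) = g.

g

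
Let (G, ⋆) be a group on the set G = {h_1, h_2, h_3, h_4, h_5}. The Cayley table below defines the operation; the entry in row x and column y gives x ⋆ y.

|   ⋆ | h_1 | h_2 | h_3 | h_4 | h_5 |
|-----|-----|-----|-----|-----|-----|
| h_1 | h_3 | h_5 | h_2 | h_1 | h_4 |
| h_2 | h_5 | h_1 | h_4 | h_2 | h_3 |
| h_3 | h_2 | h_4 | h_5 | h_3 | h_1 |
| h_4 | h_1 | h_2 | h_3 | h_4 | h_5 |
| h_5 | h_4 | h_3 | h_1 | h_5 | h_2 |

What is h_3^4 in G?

h_3^1 = h_3
h_3^2 = h_3 ⋆ h_3 = h_5
h_3^3 = h_5 ⋆ h_3 = h_1
h_3^4 = h_1 ⋆ h_3 = h_2
(Structurally, G here is isomorphic to the cyclic group Z_5.)

h_2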